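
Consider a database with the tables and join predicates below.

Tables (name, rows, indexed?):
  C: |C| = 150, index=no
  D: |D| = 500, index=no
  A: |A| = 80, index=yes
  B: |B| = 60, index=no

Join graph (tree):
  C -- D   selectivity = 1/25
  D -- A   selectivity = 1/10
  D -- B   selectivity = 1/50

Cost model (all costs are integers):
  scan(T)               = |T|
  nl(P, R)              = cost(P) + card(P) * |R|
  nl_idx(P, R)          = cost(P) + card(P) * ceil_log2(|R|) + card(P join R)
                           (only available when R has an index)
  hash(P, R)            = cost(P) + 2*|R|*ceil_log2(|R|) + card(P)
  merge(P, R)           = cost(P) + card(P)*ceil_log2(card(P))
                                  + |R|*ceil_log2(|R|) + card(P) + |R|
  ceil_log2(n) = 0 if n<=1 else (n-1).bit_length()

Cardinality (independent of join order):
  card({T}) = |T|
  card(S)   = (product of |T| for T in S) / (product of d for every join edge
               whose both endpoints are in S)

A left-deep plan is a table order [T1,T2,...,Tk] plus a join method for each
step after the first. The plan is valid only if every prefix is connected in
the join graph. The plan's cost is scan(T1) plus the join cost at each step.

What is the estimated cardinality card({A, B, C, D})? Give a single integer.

28800

Tables in S: A(80), B(60), C(150), D(500)
Edges inside S: C-D(d=25), D-A(d=10), D-B(d=50)
numerator = 80 * 60 * 150 * 500 = 360000000
denominator = 25 * 10 * 50 = 12500
card(S) = 360000000 / 12500 = 28800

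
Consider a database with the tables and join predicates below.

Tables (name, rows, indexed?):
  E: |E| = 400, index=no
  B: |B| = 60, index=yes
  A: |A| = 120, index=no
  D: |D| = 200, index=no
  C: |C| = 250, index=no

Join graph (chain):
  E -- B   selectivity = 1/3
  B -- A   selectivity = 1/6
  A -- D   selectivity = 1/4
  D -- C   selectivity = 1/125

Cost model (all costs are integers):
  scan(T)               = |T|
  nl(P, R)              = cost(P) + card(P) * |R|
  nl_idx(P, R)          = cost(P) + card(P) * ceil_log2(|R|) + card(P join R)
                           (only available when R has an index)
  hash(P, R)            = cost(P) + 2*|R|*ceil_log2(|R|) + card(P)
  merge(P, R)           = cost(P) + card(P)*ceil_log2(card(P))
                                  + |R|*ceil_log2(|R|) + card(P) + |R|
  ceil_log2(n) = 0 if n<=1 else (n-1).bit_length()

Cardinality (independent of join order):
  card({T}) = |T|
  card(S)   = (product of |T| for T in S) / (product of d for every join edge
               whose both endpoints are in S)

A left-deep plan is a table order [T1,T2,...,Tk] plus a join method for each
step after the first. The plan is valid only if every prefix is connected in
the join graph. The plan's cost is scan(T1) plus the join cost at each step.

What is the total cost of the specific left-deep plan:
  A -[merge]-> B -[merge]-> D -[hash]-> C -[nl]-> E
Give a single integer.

step 1: scan A: cost=120, card=120
step 2: join B via merge
    card(P join B) = 120*60/(6) = 1200
    cost = 120 + 120*7 + 60*6 + 120 + 60 = 1500
step 3: join D via merge
    card(P join D) = 1200*200/(4) = 60000
    cost = 1500 + 1200*11 + 200*8 + 1200 + 200 = 17700
step 4: join C via hash
    card(P join C) = 60000*250/(125) = 120000
    cost = 17700 + 2*250*8 + 60000 = 81700
step 5: join E via nl
    card(P join E) = 120000*400/(3) = 16000000
    cost = 81700 + 120000*400 = 48081700

48081700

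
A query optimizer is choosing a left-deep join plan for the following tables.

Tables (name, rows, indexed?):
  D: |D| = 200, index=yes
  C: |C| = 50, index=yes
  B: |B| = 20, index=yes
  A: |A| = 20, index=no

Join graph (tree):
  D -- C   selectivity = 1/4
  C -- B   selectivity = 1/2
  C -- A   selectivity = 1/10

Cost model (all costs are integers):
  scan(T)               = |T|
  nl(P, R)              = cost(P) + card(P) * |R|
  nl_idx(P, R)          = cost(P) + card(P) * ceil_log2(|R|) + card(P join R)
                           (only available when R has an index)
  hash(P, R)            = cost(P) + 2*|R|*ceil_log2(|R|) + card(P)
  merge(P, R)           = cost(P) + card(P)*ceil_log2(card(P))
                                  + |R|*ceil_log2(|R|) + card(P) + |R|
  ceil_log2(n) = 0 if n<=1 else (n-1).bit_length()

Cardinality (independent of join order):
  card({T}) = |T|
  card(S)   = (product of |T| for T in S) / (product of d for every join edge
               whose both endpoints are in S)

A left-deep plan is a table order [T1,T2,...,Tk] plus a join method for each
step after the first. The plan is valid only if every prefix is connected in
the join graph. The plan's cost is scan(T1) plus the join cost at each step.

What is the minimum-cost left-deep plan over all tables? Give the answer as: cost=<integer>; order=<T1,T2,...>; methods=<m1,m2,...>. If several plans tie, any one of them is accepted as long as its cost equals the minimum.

cost=4740; order=A,C,B,D; methods=nl_idx,hash,hash

Selinger DP (subsets sized 1..n):
  {D}: scan cost=200, card=200
  {C}: scan cost=50, card=50
  {B}: scan cost=20, card=20
  {A}: scan cost=20, card=20
  {CD}: card=2500; try (C,hash)→1000, (D,merge)→2200, (C,merge)→2350, (D,nl_idx)→2950, (D,hash)→3300, (C,nl_idx)→3900 …(+2); best=1000 via (C,hash)
  {BC}: card=500; try (B,hash)→300, (C,merge)→490, (B,merge)→520, (C,hash)→640, (C,nl_idx)→640, (B,nl_idx)→800 …(+2); best=300 via (B,hash)
  {AC}: card=100; try (C,nl_idx)→240, (A,hash)→300, (C,merge)→490, (A,merge)→520, (C,hash)→640, (C,nl)→1020 …(+1); best=240 via (C,nl_idx)
  {BCD}: card=25000; try (B,hash)→3700, (D,hash)→4000, (D,merge)→7100, (D,nl_idx)→29300, (B,merge)→33620, (B,nl_idx)→38500 …(+2); best=3700 via (B,hash)
  {ACD}: card=5000; try (D,merge)→2840, (D,hash)→3540, (A,hash)→3700, (D,nl_idx)→6040, (D,nl)→20240, (A,merge)→33620 …(+1); best=2840 via (D,merge)
  {ABC}: card=1000; try (B,hash)→540, (A,hash)→1000, (B,merge)→1160, (B,nl_idx)→1740, (B,nl)→2240, (A,merge)→5420 …(+1); best=540 via (B,hash)
  {ABCD}: card=50000; try (D,hash)→4740, (B,hash)→8040, (D,merge)→13340, (A,hash)→28900, (D,nl_idx)→58540, (B,merge)→72960 …(+5); best=4740 via (D,hash)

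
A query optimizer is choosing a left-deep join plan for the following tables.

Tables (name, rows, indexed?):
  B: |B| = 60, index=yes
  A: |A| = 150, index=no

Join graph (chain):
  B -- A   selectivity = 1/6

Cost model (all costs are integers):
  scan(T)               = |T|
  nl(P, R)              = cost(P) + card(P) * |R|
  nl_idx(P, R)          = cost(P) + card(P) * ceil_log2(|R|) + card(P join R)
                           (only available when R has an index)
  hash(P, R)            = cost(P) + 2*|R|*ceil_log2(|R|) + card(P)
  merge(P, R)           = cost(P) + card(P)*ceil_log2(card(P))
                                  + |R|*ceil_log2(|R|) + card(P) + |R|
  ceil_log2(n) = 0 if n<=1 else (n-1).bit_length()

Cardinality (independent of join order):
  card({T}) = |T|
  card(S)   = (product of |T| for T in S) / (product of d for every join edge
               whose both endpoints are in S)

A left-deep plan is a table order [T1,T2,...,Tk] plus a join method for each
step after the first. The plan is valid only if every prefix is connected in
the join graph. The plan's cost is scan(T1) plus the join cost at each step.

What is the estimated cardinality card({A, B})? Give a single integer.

1500

Tables in S: A(150), B(60)
Edges inside S: B-A(d=6)
numerator = 150 * 60 = 9000
denominator = 6 = 6
card(S) = 9000 / 6 = 1500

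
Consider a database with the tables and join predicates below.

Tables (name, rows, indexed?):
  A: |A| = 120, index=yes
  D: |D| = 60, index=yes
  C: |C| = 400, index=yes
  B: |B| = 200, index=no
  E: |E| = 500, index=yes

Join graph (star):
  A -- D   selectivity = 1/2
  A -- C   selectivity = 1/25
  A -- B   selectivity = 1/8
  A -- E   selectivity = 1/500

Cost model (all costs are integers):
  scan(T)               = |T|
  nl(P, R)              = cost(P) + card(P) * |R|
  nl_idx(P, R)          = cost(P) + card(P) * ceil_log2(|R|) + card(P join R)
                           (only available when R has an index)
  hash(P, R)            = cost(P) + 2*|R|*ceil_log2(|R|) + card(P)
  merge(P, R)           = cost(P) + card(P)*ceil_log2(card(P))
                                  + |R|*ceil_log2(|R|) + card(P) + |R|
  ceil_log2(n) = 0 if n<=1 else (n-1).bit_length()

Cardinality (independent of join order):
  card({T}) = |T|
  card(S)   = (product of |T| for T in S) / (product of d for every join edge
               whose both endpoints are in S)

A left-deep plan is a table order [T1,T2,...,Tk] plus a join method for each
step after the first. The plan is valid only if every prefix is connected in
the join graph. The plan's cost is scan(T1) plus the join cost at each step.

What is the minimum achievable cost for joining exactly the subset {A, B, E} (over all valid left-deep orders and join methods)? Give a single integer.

4080

Selinger DP over subsets of {A,B,E}:
  {A}: scan cost=120, card=120
  {B}: scan cost=200, card=200
  {E}: scan cost=500, card=500
  {AB}: card=3000; try (A,hash)→2080, (B,merge)→2880, (A,merge)→2960, (B,hash)→3440, (A,nl_idx)→4600, (B,nl)→24120 …(+1); best=2080 via (A,hash)
  {AE}: card=120; try (E,nl_idx)→1320, (A,hash)→2680, (A,nl_idx)→4120, (E,merge)→6080, (A,merge)→6460, (E,hash)→9240 …(+2); best=1320 via (E,nl_idx)
  {ABE}: card=3000; try (B,merge)→4080, (B,hash)→4640, (E,hash)→14080, (B,nl)→25320, (E,nl_idx)→32080, (E,merge)→46080 …(+1); best=4080 via (B,merge)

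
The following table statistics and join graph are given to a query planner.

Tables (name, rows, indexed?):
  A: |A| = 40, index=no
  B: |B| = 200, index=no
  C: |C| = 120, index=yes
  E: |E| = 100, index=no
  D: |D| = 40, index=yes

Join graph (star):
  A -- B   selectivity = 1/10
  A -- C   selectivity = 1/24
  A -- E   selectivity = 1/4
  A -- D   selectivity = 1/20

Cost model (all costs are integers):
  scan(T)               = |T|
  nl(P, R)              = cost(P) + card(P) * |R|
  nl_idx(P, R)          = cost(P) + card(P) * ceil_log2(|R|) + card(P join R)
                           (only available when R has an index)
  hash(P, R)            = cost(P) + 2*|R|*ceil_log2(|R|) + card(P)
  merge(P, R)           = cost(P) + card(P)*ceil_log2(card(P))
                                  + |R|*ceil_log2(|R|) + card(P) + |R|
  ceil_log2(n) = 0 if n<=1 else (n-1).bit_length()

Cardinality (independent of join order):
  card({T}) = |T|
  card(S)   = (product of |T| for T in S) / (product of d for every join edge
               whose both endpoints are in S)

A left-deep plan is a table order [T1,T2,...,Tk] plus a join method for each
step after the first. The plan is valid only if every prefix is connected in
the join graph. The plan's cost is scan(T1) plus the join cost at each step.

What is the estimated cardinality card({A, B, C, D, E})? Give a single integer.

200000

Tables in S: A(40), B(200), C(120), D(40), E(100)
Edges inside S: A-B(d=10), A-C(d=24), A-E(d=4), A-D(d=20)
numerator = 40 * 200 * 120 * 40 * 100 = 3840000000
denominator = 10 * 24 * 4 * 20 = 19200
card(S) = 3840000000 / 19200 = 200000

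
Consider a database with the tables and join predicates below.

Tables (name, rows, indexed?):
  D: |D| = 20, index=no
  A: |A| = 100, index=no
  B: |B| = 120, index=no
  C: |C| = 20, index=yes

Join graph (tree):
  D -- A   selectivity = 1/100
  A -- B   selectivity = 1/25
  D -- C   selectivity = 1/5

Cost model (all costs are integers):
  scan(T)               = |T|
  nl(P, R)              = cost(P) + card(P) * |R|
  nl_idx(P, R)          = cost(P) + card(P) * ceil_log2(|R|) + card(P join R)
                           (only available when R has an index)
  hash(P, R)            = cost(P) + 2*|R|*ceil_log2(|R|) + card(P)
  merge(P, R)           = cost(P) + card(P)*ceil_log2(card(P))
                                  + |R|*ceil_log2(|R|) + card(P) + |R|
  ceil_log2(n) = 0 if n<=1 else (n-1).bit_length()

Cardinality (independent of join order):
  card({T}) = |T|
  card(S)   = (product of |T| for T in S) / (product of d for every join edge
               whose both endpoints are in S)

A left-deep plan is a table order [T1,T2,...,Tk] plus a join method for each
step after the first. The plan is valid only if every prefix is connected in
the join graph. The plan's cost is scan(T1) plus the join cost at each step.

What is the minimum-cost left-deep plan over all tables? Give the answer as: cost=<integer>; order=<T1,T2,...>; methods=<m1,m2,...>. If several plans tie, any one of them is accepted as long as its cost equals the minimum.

cost=1776; order=A,D,B,C; methods=hash,merge,hash

Selinger DP (subsets sized 1..n):
  {D}: scan cost=20, card=20
  {A}: scan cost=100, card=100
  {B}: scan cost=120, card=120
  {C}: scan cost=20, card=20
  {AD}: card=20; try (D,hash)→400, (A,merge)→940, (D,merge)→1020, (A,hash)→1440, (A,nl)→2020, (D,nl)→2100; best=400 via (D,hash)
  {CD}: card=80; try (C,nl_idx)→200, (D,hash)→240, (C,hash)→240, (D,merge)→260, (C,merge)→260, (D,nl)→420 …(+1); best=200 via (C,nl_idx)
  {AB}: card=480; try (A,hash)→1640, (B,merge)→1860, (B,hash)→1880, (A,merge)→1880, (B,nl)→12100, (A,nl)→12120; best=1640 via (A,hash)
  {ABD}: card=96; try (B,merge)→1480, (B,hash)→2100, (D,hash)→2320, (B,nl)→2800, (D,merge)→6560, (D,nl)→11240; best=1480 via (B,merge)
  {ACD}: card=80; try (C,nl_idx)→580, (C,hash)→620, (C,merge)→640, (C,nl)→800, (A,merge)→1640, (A,hash)→1680 …(+1); best=580 via (C,nl_idx)
  {ABCD}: card=384; try (C,hash)→1776, (B,merge)→2180, (B,hash)→2340, (C,nl_idx)→2344, (C,merge)→2368, (C,nl)→3400 …(+1); best=1776 via (C,hash)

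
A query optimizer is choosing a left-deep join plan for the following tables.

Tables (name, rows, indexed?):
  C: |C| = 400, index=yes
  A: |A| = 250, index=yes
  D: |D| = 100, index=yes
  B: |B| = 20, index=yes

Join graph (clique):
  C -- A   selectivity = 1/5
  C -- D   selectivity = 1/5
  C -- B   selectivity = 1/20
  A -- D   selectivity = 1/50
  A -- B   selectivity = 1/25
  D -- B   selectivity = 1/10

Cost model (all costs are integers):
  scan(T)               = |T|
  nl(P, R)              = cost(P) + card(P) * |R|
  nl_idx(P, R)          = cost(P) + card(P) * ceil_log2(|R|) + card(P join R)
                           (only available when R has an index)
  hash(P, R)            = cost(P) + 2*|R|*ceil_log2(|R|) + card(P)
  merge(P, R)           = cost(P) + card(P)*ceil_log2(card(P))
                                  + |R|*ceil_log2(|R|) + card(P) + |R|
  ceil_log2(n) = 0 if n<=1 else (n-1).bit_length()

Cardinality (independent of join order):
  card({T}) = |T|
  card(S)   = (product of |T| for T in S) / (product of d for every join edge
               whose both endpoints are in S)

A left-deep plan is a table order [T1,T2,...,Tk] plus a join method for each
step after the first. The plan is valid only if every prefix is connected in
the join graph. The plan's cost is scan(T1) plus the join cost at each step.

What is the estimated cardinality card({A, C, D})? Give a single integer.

Tables in S: A(250), C(400), D(100)
Edges inside S: C-A(d=5), C-D(d=5), A-D(d=50)
numerator = 250 * 400 * 100 = 10000000
denominator = 5 * 5 * 50 = 1250
card(S) = 10000000 / 1250 = 8000

8000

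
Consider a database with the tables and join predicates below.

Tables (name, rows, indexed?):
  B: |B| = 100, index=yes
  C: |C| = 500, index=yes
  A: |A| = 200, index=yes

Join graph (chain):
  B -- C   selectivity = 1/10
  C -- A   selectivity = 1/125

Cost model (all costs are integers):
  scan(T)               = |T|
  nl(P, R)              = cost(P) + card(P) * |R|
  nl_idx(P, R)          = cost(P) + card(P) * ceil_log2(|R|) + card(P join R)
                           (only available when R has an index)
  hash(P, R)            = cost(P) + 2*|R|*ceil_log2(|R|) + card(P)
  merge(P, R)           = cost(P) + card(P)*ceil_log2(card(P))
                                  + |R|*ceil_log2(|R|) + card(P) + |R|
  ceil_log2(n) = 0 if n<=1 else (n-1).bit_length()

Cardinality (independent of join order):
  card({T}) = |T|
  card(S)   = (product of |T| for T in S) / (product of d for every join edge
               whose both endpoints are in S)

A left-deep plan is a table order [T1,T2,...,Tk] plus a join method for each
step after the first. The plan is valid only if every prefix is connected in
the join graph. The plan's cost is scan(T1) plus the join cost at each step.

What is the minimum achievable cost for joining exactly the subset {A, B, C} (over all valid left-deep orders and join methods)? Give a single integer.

5000

Selinger DP over subsets of {A,B,C}:
  {B}: scan cost=100, card=100
  {C}: scan cost=500, card=500
  {A}: scan cost=200, card=200
  {BC}: card=5000; try (B,hash)→2400, (C,merge)→5900, (C,nl_idx)→6000, (B,merge)→6300, (B,nl_idx)→9000, (C,hash)→9200 …(+2); best=2400 via (B,hash)
  {AC}: card=800; try (C,nl_idx)→2800, (A,hash)→4200, (A,nl_idx)→5300, (C,merge)→7000, (A,merge)→7300, (C,hash)→9400 …(+2); best=2800 via (C,nl_idx)
  {ABC}: card=8000; try (B,hash)→5000, (A,hash)→10600, (B,merge)→12400, (B,nl_idx)→16400, (A,nl_idx)→50400, (A,merge)→74200 …(+2); best=5000 via (B,hash)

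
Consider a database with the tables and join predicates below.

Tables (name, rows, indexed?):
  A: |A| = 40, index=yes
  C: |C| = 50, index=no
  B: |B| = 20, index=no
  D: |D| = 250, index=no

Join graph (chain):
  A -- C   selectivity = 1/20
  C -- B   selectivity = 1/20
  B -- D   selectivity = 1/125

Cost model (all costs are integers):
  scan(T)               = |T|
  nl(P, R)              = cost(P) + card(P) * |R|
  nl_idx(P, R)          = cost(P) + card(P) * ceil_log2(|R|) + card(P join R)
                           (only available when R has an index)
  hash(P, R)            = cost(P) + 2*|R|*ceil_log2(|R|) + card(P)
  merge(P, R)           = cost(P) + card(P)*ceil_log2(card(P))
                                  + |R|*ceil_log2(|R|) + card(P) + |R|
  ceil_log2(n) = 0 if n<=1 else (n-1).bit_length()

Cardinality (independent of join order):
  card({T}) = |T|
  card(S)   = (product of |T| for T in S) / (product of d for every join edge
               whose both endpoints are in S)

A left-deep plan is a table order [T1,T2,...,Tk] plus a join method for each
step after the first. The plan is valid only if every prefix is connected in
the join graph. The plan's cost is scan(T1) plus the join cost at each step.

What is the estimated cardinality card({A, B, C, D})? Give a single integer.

200

Tables in S: A(40), B(20), C(50), D(250)
Edges inside S: A-C(d=20), C-B(d=20), B-D(d=125)
numerator = 40 * 20 * 50 * 250 = 10000000
denominator = 20 * 20 * 125 = 50000
card(S) = 10000000 / 50000 = 200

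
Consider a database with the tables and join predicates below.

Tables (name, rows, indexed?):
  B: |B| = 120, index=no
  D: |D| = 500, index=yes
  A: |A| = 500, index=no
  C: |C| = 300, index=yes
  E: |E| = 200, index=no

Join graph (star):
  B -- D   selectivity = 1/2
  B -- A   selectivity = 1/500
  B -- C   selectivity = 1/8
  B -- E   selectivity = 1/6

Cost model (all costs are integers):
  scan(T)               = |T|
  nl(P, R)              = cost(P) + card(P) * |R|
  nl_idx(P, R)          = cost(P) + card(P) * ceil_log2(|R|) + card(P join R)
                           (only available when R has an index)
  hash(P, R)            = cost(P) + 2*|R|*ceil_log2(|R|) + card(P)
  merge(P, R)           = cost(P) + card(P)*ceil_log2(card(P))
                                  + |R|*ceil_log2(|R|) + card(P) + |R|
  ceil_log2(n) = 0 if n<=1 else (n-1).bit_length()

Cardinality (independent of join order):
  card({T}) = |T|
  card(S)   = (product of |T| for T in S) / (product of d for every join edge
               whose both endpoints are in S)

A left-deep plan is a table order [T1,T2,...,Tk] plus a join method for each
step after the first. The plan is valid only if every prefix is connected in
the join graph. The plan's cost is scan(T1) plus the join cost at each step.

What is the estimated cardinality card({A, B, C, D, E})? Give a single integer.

37500000

Tables in S: A(500), B(120), C(300), D(500), E(200)
Edges inside S: B-D(d=2), B-A(d=500), B-C(d=8), B-E(d=6)
numerator = 500 * 120 * 300 * 500 * 200 = 1800000000000
denominator = 2 * 500 * 8 * 6 = 48000
card(S) = 1800000000000 / 48000 = 37500000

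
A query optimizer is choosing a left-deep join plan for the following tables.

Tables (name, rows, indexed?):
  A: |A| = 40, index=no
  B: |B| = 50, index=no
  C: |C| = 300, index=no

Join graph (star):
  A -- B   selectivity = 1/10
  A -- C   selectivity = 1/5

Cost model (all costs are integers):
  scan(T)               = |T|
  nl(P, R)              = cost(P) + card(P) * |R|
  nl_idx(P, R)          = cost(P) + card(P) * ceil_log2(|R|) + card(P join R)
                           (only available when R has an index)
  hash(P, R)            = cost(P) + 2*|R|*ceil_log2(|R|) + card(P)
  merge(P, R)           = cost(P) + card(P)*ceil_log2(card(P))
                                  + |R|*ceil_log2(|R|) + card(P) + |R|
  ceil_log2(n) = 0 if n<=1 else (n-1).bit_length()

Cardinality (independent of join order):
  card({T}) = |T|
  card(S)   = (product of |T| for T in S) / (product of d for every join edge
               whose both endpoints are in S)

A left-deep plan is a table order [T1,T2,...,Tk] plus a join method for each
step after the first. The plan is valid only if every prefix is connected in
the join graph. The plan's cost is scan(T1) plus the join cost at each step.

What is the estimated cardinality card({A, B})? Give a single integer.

200

Tables in S: A(40), B(50)
Edges inside S: A-B(d=10)
numerator = 40 * 50 = 2000
denominator = 10 = 10
card(S) = 2000 / 10 = 200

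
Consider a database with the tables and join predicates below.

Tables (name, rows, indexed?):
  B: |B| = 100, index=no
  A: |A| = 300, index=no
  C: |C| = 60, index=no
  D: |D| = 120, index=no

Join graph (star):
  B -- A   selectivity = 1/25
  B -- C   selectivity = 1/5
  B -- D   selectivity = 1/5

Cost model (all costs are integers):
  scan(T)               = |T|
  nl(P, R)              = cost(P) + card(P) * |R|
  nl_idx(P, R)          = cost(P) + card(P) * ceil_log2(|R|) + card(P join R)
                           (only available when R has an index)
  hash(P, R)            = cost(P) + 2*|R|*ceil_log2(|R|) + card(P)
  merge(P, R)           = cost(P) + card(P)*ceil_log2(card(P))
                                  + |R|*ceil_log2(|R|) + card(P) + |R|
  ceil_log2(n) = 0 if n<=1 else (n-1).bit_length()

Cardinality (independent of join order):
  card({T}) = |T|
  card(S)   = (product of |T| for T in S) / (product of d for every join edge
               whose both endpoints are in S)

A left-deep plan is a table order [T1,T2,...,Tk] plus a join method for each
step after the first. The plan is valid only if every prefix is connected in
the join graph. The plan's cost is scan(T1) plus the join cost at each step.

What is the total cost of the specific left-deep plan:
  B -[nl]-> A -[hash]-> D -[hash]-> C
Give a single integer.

62500

step 1: scan B: cost=100, card=100
step 2: join A via nl
    card(P join A) = 100*300/(25) = 1200
    cost = 100 + 100*300 = 30100
step 3: join D via hash
    card(P join D) = 1200*120/(5) = 28800
    cost = 30100 + 2*120*7 + 1200 = 32980
step 4: join C via hash
    card(P join C) = 28800*60/(5) = 345600
    cost = 32980 + 2*60*6 + 28800 = 62500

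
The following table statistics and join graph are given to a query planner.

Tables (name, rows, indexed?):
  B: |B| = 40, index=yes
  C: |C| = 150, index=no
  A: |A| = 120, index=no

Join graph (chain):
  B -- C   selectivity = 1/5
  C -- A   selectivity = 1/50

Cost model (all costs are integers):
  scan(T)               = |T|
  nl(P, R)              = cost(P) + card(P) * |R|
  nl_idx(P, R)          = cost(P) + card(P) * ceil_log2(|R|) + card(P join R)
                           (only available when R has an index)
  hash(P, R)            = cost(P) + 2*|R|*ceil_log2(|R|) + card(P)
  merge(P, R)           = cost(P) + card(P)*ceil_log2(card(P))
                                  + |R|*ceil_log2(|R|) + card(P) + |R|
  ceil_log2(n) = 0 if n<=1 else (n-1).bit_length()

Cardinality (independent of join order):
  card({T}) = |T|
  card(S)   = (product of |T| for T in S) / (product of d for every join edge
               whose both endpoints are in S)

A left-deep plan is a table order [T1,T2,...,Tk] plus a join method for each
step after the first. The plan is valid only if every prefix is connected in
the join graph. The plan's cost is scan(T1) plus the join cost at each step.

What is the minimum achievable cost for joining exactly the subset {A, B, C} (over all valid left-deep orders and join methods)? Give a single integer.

2820

Selinger DP over subsets of {A,B,C}:
  {B}: scan cost=40, card=40
  {C}: scan cost=150, card=150
  {A}: scan cost=120, card=120
  {BC}: card=1200; try (B,hash)→780, (C,merge)→1670, (B,merge)→1780, (B,nl_idx)→2250, (C,hash)→2480, (C,nl)→6040 …(+1); best=780 via (B,hash)
  {AC}: card=360; try (A,hash)→1980, (C,merge)→2430, (A,merge)→2460, (C,hash)→2640, (C,nl)→18120, (A,nl)→18150; best=1980 via (A,hash)
  {ABC}: card=2880; try (B,hash)→2820, (A,hash)→3660, (B,merge)→5860, (B,nl_idx)→7020, (A,merge)→16140, (B,nl)→16380 …(+1); best=2820 via (B,hash)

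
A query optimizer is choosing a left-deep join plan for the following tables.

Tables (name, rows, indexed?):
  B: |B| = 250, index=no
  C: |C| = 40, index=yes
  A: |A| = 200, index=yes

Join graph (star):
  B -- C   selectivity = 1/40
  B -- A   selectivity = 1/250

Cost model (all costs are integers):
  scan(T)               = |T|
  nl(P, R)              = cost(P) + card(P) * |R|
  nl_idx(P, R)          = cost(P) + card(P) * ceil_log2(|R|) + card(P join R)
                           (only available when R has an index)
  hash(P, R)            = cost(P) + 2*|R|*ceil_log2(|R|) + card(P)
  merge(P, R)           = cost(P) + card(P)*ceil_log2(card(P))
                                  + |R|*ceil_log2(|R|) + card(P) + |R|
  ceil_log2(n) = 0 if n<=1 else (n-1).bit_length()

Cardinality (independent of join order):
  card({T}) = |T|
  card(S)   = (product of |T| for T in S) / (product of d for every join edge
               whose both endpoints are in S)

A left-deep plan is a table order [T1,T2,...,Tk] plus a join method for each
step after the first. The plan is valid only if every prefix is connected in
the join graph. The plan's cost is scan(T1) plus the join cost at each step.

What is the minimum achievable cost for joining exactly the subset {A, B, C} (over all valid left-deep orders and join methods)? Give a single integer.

Selinger DP over subsets of {A,B,C}:
  {B}: scan cost=250, card=250
  {C}: scan cost=40, card=40
  {A}: scan cost=200, card=200
  {BC}: card=250; try (C,hash)→980, (C,nl_idx)→2000, (B,merge)→2570, (C,merge)→2780, (B,hash)→4080, (B,nl)→10040 …(+1); best=980 via (C,hash)
  {AB}: card=200; try (A,nl_idx)→2450, (A,hash)→3700, (B,merge)→4250, (A,merge)→4300, (B,hash)→4400, (B,nl)→50200 …(+1); best=2450 via (A,nl_idx)
  {ABC}: card=200; try (C,hash)→3130, (A,nl_idx)→3180, (C,nl_idx)→3850, (A,hash)→4430, (C,merge)→4530, (A,merge)→5030 …(+2); best=3130 via (C,hash)

3130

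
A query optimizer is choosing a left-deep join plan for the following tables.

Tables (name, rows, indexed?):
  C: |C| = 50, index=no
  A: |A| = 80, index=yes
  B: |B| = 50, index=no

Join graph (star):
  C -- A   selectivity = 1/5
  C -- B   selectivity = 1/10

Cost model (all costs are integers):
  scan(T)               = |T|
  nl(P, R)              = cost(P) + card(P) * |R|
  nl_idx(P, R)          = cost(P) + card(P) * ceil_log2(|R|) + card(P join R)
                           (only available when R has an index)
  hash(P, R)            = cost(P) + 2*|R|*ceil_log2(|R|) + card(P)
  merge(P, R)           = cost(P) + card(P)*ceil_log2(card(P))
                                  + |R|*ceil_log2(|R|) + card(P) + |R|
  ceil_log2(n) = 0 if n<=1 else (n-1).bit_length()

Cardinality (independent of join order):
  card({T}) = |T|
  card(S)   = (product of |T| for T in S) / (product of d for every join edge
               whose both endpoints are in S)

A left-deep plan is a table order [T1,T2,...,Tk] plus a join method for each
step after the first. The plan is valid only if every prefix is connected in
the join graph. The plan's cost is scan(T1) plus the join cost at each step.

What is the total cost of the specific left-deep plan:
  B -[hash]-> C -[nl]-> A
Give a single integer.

20700

step 1: scan B: cost=50, card=50
step 2: join C via hash
    card(P join C) = 50*50/(10) = 250
    cost = 50 + 2*50*6 + 50 = 700
step 3: join A via nl
    card(P join A) = 250*80/(5) = 4000
    cost = 700 + 250*80 = 20700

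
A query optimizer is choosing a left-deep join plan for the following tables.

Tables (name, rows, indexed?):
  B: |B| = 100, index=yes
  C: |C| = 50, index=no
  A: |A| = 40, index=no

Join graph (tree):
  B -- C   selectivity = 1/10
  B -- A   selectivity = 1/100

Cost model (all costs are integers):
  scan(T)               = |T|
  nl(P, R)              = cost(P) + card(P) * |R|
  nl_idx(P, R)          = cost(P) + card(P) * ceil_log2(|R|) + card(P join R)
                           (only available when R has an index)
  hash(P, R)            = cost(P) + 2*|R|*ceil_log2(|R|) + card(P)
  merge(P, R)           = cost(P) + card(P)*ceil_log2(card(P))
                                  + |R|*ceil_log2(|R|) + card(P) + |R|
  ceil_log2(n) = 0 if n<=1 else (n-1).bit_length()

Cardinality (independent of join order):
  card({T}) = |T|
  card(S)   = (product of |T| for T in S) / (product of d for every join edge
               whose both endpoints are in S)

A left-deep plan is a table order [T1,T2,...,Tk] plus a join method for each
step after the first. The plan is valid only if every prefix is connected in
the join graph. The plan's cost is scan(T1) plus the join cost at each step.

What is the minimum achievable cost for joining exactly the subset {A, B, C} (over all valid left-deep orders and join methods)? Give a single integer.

Selinger DP over subsets of {A,B,C}:
  {B}: scan cost=100, card=100
  {C}: scan cost=50, card=50
  {A}: scan cost=40, card=40
  {BC}: card=500; try (C,hash)→800, (B,nl_idx)→900, (B,merge)→1200, (C,merge)→1250, (B,hash)→1500, (B,nl)→5050 …(+1); best=800 via (C,hash)
  {AB}: card=40; try (B,nl_idx)→360, (A,hash)→680, (B,merge)→1120, (A,merge)→1180, (B,hash)→1480, (B,nl)→4040 …(+1); best=360 via (B,nl_idx)
  {ABC}: card=200; try (C,merge)→990, (C,hash)→1000, (A,hash)→1780, (C,nl)→2360, (A,merge)→6080, (A,nl)→20800; best=990 via (C,merge)

990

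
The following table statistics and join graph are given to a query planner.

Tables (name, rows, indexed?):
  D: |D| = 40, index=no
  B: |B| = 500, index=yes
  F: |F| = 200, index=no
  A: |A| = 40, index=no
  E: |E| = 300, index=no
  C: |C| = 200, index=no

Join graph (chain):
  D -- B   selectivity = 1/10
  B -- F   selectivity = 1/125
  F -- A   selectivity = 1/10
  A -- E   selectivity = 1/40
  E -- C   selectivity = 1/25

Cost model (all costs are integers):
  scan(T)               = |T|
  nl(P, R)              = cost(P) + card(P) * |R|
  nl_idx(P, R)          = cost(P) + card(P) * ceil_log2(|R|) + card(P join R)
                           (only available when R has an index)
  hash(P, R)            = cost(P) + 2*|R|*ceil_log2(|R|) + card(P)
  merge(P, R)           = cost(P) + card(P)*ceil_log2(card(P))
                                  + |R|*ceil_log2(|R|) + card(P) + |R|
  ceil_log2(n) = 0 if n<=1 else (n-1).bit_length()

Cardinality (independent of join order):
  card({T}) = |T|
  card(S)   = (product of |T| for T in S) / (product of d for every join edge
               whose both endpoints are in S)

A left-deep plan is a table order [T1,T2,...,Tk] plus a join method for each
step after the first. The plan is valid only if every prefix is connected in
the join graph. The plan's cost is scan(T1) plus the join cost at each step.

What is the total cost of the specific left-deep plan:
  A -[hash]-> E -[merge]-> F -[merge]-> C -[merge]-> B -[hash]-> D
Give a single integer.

step 1: scan A: cost=40, card=40
step 2: join E via hash
    card(P join E) = 40*300/(40) = 300
    cost = 40 + 2*300*9 + 40 = 5480
step 3: join F via merge
    card(P join F) = 300*200/(10) = 6000
    cost = 5480 + 300*9 + 200*8 + 300 + 200 = 10280
step 4: join C via merge
    card(P join C) = 6000*200/(25) = 48000
    cost = 10280 + 6000*13 + 200*8 + 6000 + 200 = 96080
step 5: join B via merge
    card(P join B) = 48000*500/(125) = 192000
    cost = 96080 + 48000*16 + 500*9 + 48000 + 500 = 917080
step 6: join D via hash
    card(P join D) = 192000*40/(10) = 768000
    cost = 917080 + 2*40*6 + 192000 = 1109560

1109560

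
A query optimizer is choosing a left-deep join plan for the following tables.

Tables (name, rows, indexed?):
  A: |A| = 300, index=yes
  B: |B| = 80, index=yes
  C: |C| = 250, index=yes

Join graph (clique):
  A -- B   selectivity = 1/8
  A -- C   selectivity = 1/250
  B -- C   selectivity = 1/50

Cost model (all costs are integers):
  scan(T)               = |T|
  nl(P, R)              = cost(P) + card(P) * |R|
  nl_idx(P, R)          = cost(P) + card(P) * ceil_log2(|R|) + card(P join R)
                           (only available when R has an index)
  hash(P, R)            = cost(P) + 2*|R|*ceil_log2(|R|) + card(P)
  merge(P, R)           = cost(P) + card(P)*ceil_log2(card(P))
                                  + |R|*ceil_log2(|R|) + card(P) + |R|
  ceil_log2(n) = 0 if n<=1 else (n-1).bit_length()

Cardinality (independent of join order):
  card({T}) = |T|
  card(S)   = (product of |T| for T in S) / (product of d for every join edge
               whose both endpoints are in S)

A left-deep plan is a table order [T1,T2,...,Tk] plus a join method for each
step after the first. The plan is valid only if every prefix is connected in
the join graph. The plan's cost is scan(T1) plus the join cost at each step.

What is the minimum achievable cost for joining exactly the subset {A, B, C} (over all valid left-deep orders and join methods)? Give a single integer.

Selinger DP over subsets of {A,B,C}:
  {A}: scan cost=300, card=300
  {B}: scan cost=80, card=80
  {C}: scan cost=250, card=250
  {AB}: card=3000; try (B,hash)→1720, (A,merge)→3720, (A,nl_idx)→3800, (B,merge)→3940, (B,nl_idx)→5400, (A,hash)→5560 …(+2); best=1720 via (B,hash)
  {AC}: card=300; try (A,nl_idx)→2800, (C,nl_idx)→3000, (C,hash)→4600, (A,merge)→5500, (C,merge)→5550, (A,hash)→5900 …(+2); best=2800 via (A,nl_idx)
  {BC}: card=400; try (C,nl_idx)→1120, (B,hash)→1620, (B,nl_idx)→2400, (C,merge)→2970, (B,merge)→3140, (C,hash)→4160 …(+2); best=1120 via (C,nl_idx)
  {ABC}: card=60; try (B,hash)→4220, (A,nl_idx)→4780, (B,nl_idx)→4960, (B,merge)→6440, (A,hash)→6920, (A,merge)→8120 …(+6); best=4220 via (B,hash)

4220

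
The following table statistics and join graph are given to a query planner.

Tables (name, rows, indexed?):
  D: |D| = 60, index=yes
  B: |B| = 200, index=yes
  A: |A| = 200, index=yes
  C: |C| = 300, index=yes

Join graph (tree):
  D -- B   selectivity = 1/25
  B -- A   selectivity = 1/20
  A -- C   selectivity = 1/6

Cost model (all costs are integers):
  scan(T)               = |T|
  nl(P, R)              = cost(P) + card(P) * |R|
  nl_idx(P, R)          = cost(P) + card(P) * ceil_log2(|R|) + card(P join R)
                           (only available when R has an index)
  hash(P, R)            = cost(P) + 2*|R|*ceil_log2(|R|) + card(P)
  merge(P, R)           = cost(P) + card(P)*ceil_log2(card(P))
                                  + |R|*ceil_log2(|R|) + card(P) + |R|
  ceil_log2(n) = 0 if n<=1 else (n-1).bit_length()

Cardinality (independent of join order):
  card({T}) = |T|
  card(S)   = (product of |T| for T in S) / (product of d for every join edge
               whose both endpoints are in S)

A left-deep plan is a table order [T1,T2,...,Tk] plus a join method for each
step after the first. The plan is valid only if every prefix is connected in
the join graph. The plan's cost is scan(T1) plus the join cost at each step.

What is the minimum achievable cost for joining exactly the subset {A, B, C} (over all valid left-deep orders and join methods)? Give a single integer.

11000

Selinger DP over subsets of {A,B,C}:
  {B}: scan cost=200, card=200
  {A}: scan cost=200, card=200
  {C}: scan cost=300, card=300
  {AB}: card=2000; try (B,hash)→3600, (A,hash)→3600, (B,merge)→3800, (B,nl_idx)→3800, (A,merge)→3800, (A,nl_idx)→3800 …(+2); best=3600 via (B,hash)
  {AC}: card=10000; try (A,hash)→3800, (C,merge)→5000, (A,merge)→5100, (C,hash)→5800, (C,nl_idx)→12000, (A,nl_idx)→12700 …(+2); best=3800 via (A,hash)
  {ABC}: card=100000; try (C,hash)→11000, (B,hash)→17000, (C,merge)→30600, (C,nl_idx)→121600, (B,merge)→155600, (B,nl_idx)→183800 …(+2); best=11000 via (C,hash)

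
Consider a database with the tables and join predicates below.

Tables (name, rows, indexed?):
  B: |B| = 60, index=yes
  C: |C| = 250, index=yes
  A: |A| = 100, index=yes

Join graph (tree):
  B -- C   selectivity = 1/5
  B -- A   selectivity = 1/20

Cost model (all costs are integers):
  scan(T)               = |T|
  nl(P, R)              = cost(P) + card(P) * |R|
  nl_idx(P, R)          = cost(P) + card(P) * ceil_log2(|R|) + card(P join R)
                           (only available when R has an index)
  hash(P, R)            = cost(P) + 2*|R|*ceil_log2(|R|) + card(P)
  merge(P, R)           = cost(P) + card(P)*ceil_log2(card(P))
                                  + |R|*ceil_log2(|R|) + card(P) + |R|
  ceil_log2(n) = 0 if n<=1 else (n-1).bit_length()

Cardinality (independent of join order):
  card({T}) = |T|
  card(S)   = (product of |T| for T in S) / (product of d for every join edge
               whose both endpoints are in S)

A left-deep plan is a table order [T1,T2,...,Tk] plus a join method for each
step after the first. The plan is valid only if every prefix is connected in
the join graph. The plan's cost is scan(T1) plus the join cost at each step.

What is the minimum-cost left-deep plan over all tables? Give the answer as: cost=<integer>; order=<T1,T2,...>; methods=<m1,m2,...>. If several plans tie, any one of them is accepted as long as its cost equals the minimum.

cost=5080; order=B,A,C; methods=nl_idx,hash

Selinger DP (subsets sized 1..n):
  {B}: scan cost=60, card=60
  {C}: scan cost=250, card=250
  {A}: scan cost=100, card=100
  {BC}: card=3000; try (B,hash)→1220, (C,merge)→2730, (B,merge)→2920, (C,nl_idx)→3540, (C,hash)→4120, (B,nl_idx)→4750 …(+2); best=1220 via (B,hash)
  {AB}: card=300; try (A,nl_idx)→780, (B,hash)→920, (B,nl_idx)→1000, (A,merge)→1280, (B,merge)→1320, (A,hash)→1520 …(+2); best=780 via (A,nl_idx)
  {ABC}: card=15000; try (C,hash)→5080, (A,hash)→5620, (C,merge)→6030, (C,nl_idx)→18180, (A,nl_idx)→37220, (A,merge)→41020 …(+2); best=5080 via (C,hash)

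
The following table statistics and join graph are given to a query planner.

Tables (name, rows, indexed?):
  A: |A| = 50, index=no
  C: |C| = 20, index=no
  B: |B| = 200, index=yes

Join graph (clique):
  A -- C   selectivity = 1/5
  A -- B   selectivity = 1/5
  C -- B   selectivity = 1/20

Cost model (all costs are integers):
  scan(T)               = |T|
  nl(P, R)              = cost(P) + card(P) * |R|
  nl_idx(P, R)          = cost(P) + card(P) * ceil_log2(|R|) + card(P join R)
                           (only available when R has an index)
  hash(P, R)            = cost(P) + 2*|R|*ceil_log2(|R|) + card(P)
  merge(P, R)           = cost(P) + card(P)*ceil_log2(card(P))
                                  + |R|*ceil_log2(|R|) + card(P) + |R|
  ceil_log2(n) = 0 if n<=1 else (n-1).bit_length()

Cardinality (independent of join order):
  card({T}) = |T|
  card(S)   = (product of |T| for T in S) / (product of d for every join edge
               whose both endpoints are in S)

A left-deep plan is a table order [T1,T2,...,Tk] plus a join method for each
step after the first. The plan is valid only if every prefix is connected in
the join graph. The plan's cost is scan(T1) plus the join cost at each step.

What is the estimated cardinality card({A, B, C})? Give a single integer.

Tables in S: A(50), B(200), C(20)
Edges inside S: A-C(d=5), A-B(d=5), C-B(d=20)
numerator = 50 * 200 * 20 = 200000
denominator = 5 * 5 * 20 = 500
card(S) = 200000 / 500 = 400

400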